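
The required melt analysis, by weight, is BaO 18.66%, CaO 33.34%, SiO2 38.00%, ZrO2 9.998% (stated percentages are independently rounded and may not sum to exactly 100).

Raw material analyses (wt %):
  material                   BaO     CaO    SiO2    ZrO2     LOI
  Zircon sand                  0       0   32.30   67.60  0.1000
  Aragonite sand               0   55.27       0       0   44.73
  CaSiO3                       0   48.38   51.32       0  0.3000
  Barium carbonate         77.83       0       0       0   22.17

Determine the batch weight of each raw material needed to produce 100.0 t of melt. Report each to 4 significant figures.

Batch per 100.0 t melt:
  Zircon sand: 14.79 t
  Aragonite sand: 3.656 t
  CaSiO3: 64.74 t
  Barium carbonate: 23.98 t
Total batch = 107.2 t; LOI loss = 7.161 t; yield = 93.32%

Intermediates appear, rounded to four significant digits, at each printed step; every computation holds exact precision through the solve. A single rounding produces each reported figure — the derived quantities are computed using the weight values for 100.0 t of glass in full float precision (the yield, ignition loss, net glass mass, totals, the four compositions) precisely as stated by the question or the answer.
Oxide-by-oxide targets in 100.0 t melt:
  BaO: 18.66% × 100.0 = 18.66 t
  CaO: 33.34% × 100.0 = 33.34 t
  SiO2: 38.00% × 100.0 = 38.00 t
  ZrO2: 9.998% × 100.0 = 9.998 t
Sums-versus-targets review with the batch weights as given, against the basis in use (sum by sum, the targets are met given rounding of the digits):
  BaO: 23.98·0.7783 = 18.66 t (target 18.66 t)
  CaO: 3.656·0.5527 + 64.74·0.4838 = 33.34 t (target 33.34 t)
  SiO2: 14.79·0.3230 + 64.74·0.5132 = 38.00 t (target 38.00 t)
  ZrO2: 14.79·0.6760 = 9.998 t (target 9.998 t)
Auditing the glass mass value: total batch − LOI = 100.0 t (the Σ of target masses is 100.0 t; with the basis standing at 100.0 t — deltas are rounding alone).
Total batch = Σ batch = 107.2 t; ignition loss, Σ(batch × LOI) = 7.161 t; yield, glass over the total, = 93.32%.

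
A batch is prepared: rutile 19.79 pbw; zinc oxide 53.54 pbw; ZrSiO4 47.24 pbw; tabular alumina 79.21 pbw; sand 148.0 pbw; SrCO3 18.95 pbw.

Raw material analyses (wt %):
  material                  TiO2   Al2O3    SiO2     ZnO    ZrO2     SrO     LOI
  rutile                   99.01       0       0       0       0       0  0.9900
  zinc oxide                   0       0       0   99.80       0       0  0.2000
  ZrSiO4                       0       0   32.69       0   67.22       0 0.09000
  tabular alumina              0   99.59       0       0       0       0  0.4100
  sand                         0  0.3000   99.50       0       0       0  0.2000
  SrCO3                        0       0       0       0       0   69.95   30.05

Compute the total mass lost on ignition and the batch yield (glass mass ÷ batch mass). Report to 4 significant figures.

LOI loss = 6.661 pbw; glass = 360.1 pbw; yield = 98.18%

Values along the way are shown rounded to 4 significant figures on the page; the working math runs at full precision all the way through — every reported value is rounded just once. All derived quantities (glass mass, the totals, the yield, LOI, six oxide percentages) are recomputed from the weighed amounts per 360.1 pbw of glass in full float precision, as quoted within the question or the answer.
Each material's LOI contribution:
  rutile: 19.79 × 0.009900 = 0.1959 pbw
  zinc oxide: 53.54 × 0.002000 = 0.1071 pbw
  ZrSiO4: 47.24 × 9.000e-04 = 0.04252 pbw
  tabular alumina: 79.21 × 0.004100 = 0.3248 pbw
  sand: 148.0 × 0.002000 = 0.2960 pbw
  SrCO3: 18.95 × 0.3005 = 5.694 pbw
Total LOI = 6.661 pbw
Glass = batch − LOI = 366.7 − 6.661 = 360.1 pbw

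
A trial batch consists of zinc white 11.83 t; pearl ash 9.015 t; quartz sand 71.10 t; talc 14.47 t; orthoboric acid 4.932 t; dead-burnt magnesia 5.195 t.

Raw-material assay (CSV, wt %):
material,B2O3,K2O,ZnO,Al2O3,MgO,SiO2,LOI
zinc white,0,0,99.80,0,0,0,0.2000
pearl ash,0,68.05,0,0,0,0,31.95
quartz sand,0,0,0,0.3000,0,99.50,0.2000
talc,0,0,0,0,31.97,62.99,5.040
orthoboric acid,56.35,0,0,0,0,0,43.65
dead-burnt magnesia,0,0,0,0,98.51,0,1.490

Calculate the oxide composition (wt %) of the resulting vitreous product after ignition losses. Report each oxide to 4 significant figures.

Glass mass = 110.5 t (batch 116.5 − LOI 6.006).
Composition: B2O3 2.514%, K2O 5.550%, ZnO 10.68%, Al2O3 0.1930%, MgO 8.815%, SiO2 72.25%

The intermediate values are printed (rounded to 4 significant figures) when written out; each numeric step maintains full float precision in every operation — a single rounding yields every reported result; all derived quantities (net glass mass, the totals, ignition loss, the six compositions, the yield) are rebuilt from the batch weights on 110.5 t of glass at exact precision as they appear in problem or answer.
Mass of each oxide from the mix:
  B2O3: 4.932·0.5635 = 2.779 t
  K2O: 9.015·0.6805 = 6.135 t
  ZnO: 11.83·0.9980 = 11.81 t
  Al2O3: 71.10·0.003000 = 0.2133 t
  MgO: 14.47·0.3197 + 5.195·0.9851 = 9.744 t
  SiO2: 71.10·0.9950 + 14.47·0.6299 = 79.86 t
LOI: 11.83·0.002000 + 9.015·0.3195 + 71.10·0.002000 + 14.47·0.05040 + 4.932·0.4365 + 5.195·0.01490 = 6.006 t
Glass = total batch minus LOI = 116.5 − 6.006 = 110.5 t (matching Σ of the oxides)
wt % = oxide mass / glass mass × 100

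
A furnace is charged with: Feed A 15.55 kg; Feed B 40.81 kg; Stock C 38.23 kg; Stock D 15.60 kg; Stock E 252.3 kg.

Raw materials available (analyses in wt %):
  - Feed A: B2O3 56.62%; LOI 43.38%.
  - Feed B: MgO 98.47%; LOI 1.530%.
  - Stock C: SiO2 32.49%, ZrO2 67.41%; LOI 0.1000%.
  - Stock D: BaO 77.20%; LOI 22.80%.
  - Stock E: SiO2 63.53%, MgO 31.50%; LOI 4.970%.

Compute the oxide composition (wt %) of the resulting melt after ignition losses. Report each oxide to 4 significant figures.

Glass mass = 339.0 kg (batch 362.5 − LOI 23.50).
Composition: BaO 3.553%, SiO2 50.95%, MgO 35.30%, B2O3 2.597%, ZrO2 7.602%

Working values are shown, rounded to four significant figures, in the working; the whole derivation carries full precision throughout; each reported number takes exactly one rounding. Derived quantities, including glass mass, LOI, five oxide percentages, the totals, the yield, are rebuilt using the weight values for 339.0 kg of glass in full float precision, as written in either problem or answer.
Oxide masses out of the charge:
  BaO: 15.60·0.7720 = 12.04 kg
  SiO2: 38.23·0.3249 + 252.3·0.6353 = 172.7 kg
  MgO: 40.81·0.9847 + 252.3·0.3150 = 119.7 kg
  B2O3: 15.55·0.5662 = 8.804 kg
  ZrO2: 38.23·0.6741 = 25.77 kg
LOI: 15.55·0.4338 + 40.81·0.01530 + 38.23·0.001000 + 15.60·0.2280 + 252.3·0.04970 = 23.50 kg
batch − LOI leaves glass = 362.5 − 23.50 = 339.0 kg (the oxide masses sum to this)
oxide / glass × 100 gives the wt %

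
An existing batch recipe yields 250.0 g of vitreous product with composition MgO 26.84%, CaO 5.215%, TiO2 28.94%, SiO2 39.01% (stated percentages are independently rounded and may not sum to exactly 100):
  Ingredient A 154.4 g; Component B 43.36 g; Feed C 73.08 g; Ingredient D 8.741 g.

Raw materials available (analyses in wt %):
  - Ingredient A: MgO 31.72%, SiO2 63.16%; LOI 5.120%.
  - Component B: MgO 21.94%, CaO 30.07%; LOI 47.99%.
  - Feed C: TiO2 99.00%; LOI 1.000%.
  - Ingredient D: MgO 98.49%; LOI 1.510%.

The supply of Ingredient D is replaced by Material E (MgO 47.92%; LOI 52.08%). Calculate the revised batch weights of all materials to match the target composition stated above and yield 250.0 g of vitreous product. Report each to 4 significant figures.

Intermediates are displayed (rounded to four significant figures) as written — the whole derivation holds exact precision at every stage — every reported value includes exactly one rounding — the derived quantities, including the yield, ignition loss, totals, the four compositions, net glass mass, are recomputed from the batch weights at 250.0 g of glass at full precision, as written in the question or the answer.
Target oxide masses per 250.0 g vitreous product:
  MgO: 26.84% × 250.0 = 67.10 g
  CaO: 5.215% × 250.0 = 13.04 g
  TiO2: 28.94% × 250.0 = 72.35 g
  SiO2: 39.01% × 250.0 = 97.52 g
Oxide-by-oxide audit working from each reported weight, for the quoted basis mass (sums match the target masses within answer rounding):
  MgO: 154.4·0.3172 + 43.36·0.2194 + 17.96·0.4792 = 67.10 g (target 67.10 g)
  CaO: 43.36·0.3007 = 13.04 g (target 13.04 g)
  TiO2: 73.08·0.9900 = 72.35 g (target 72.35 g)
  SiO2: 154.4·0.6316 = 97.52 g (target 97.52 g)
Auditing the glass mass value: net batch after ignition = 250.0 g (summing oxide targets gives 250.0 g; with the basis standing at 250.0 g — any gap is answer rounding).
Batch grand total — Σ batch = 288.8 g; Σ batch·LOI gives LOI loss = 38.80 g; yield: glass divided by total = 86.57%.

Revised batch per 250.0 g vitreous product:
  Ingredient A: 154.4 g
  Component B: 43.36 g
  Feed C: 73.08 g
  Material E: 17.96 g
Total batch = 288.8 g; LOI loss = 38.80 g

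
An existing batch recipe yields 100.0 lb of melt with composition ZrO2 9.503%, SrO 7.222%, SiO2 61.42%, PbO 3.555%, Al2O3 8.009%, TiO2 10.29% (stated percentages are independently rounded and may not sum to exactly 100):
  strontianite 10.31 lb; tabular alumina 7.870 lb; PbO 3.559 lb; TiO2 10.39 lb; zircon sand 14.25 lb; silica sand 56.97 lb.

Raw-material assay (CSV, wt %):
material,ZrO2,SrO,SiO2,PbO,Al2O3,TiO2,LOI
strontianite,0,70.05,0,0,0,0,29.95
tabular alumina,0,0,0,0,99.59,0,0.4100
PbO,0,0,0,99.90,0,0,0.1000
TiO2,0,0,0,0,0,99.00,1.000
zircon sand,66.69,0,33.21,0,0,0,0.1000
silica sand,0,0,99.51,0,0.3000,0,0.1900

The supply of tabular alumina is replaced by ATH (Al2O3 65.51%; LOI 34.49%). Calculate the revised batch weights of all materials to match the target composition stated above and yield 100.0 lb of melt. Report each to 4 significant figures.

Exact precision is kept all the way through; values along the way are printed rounded off to 4 significant digits across the worked steps; each reported figure receives exactly one rounding — the derived quantities are recomputed from the weighed amounts at 100.0 lb of glass in full precision (totals, six oxide percentages, LOI, yield, glass mass) precisely as stated by either problem or answer.
Target oxide masses per 100.0 lb melt:
  ZrO2: 9.503% × 100.0 = 9.503 lb
  SrO: 7.222% × 100.0 = 7.222 lb
  SiO2: 61.42% × 100.0 = 61.42 lb
  PbO: 3.555% × 100.0 = 3.555 lb
  Al2O3: 8.009% × 100.0 = 8.009 lb
  TiO2: 10.29% × 100.0 = 10.29 lb
A balance pass over the oxides, given the weights on record, under the basis named above (target by target, the sums agree within answer rounding):
  ZrO2: 14.25·0.6669 = 9.503 lb (target 9.503 lb)
  SrO: 10.31·0.7005 = 7.222 lb (target 7.222 lb)
  SiO2: 14.25·0.3321 + 56.97·0.9951 = 61.42 lb (target 61.42 lb)
  PbO: 3.559·0.9990 = 3.555 lb (target 3.555 lb)
  Al2O3: 11.96·0.6551 + 56.97·0.003000 = 8.006 lb (target 8.009 lb)
  TiO2: 10.39·0.9900 = 10.29 lb (target 10.29 lb)
Auditing the glass mass value: batch Σ − ignition loss = 100.0 lb (summing oxide targets gives 100.0 lb; versus the stated basis of 100.0 lb — differing by rounding only).
Whole-batch sum: Σ batch = 107.4 lb; LOI removed, Σ of batch·LOI: 7.443 lb; yield = glass ÷ total batch = 93.07%.

Revised batch per 100.0 lb melt:
  strontianite: 10.31 lb
  ATH: 11.96 lb
  PbO: 3.559 lb
  TiO2: 10.39 lb
  zircon sand: 14.25 lb
  silica sand: 56.97 lb
Total batch = 107.4 lb; LOI loss = 7.443 lb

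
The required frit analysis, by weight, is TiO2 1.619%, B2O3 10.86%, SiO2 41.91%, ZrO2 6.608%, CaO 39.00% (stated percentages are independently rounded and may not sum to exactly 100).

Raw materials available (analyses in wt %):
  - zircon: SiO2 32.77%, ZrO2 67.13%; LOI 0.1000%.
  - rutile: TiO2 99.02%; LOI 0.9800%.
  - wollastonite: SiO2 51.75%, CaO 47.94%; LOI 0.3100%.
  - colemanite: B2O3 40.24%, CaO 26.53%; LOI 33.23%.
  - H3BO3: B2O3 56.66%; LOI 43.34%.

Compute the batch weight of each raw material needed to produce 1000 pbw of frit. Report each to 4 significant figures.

Each numeric step runs at full float precision throughout. In-progress results are shown rounded off to 4 significant digits on the page. Every reported result carries a single rounding. Derived quantities are computed in full float precision (ignition loss, five oxide percentages, net glass mass, totals, the yield) starting from the weights per 1000 pbw of glass as written in question or answer.
Target oxide masses per 1000 pbw frit:
  TiO2: 1.619% × 1000 = 16.19 pbw
  B2O3: 10.86% × 1000 = 108.6 pbw
  SiO2: 41.91% × 1000 = 419.1 pbw
  ZrO2: 6.608% × 1000 = 66.08 pbw
  CaO: 39.00% × 1000 = 390.0 pbw
Mass-balance tally per oxide per the reported batch figures, per the basis as stated (delivered sums recover each target inside rounding margins):
  TiO2: 16.35·0.9902 = 16.19 pbw (target 16.19 pbw)
  B2O3: 119.3·0.4024 + 107.0·0.5666 = 108.6 pbw (target 108.6 pbw)
  SiO2: 98.44·0.3277 + 747.5·0.5175 = 419.1 pbw (target 419.1 pbw)
  ZrO2: 98.44·0.6713 = 66.08 pbw (target 66.08 pbw)
  CaO: 747.5·0.4794 + 119.3·0.2653 = 390.0 pbw (target 390.0 pbw)
Auditing the glass mass value: Σ batch − LOI loss = 1000 pbw (summing oxide targets gives 1000 pbw; with the basis standing at 1000 pbw — a pure rounding effect).
Summing the batch: Σ batch = 1089 pbw; Σ batch·LOI gives LOI loss = 88.59 pbw; yield, glass over the total, = 91.86%.

Batch per 1000 pbw frit:
  zircon: 98.44 pbw
  rutile: 16.35 pbw
  wollastonite: 747.5 pbw
  colemanite: 119.3 pbw
  H3BO3: 107.0 pbw
Total batch = 1089 pbw; LOI loss = 88.59 pbw; yield = 91.86%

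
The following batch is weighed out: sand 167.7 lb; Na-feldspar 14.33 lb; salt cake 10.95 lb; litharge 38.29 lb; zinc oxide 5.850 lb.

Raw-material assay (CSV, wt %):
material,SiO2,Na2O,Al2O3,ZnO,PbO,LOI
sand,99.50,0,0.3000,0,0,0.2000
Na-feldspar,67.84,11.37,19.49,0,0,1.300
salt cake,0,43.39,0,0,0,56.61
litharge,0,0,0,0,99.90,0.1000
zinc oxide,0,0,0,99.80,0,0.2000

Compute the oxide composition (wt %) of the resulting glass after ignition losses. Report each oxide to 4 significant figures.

Glass mass = 230.3 lb (batch 237.1 − LOI 6.770).
Composition: SiO2 76.66%, Na2O 2.770%, Al2O3 1.431%, ZnO 2.535%, PbO 16.61%

Values along the way are shown, rounded to four significant digits, in the working. The whole derivation keeps full float precision in all steps. A single rounding finalizes each reported result — all derived quantities (the five compositions, glass mass, ignition loss, totals, the yield) are carried starting from the weights for 230.3 lb of glass in full float precision, as written in either problem or answer.
Delivered oxide masses:
  SiO2: 167.7·0.9950 + 14.33·0.6784 = 176.6 lb
  Na2O: 14.33·0.1137 + 10.95·0.4339 = 6.381 lb
  Al2O3: 167.7·0.003000 + 14.33·0.1949 = 3.296 lb
  ZnO: 5.850·0.9980 = 5.838 lb
  PbO: 38.29·0.9990 = 38.25 lb
LOI: 167.7·0.002000 + 14.33·0.01300 + 10.95·0.5661 + 38.29·0.001000 + 5.850·0.002000 = 6.770 lb
batch − LOI leaves glass = 237.1 − 6.770 = 230.3 lb (matching Σ of the oxides)
each oxide over glass, ×100, is wt %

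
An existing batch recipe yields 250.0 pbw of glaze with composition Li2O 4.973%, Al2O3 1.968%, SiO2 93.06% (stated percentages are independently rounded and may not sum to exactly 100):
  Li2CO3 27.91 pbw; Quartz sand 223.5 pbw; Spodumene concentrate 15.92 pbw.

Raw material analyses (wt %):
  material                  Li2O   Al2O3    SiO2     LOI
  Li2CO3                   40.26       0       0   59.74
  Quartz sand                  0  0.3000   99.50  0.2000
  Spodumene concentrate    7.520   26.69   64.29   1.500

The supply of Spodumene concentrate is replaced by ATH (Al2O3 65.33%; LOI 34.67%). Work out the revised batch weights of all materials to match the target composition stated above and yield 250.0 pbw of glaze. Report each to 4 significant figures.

Every computation runs at exact precision at all times. Mid-chain values are displayed, rounded to four significant figures, within the worked lines. Every reported figure is rounded only once. All derived quantities, which include totals, LOI, three oxide percentages, glass mass, the yield, are carried at exact precision, exactly as printed in the problem or the answer, from the batch weights per 250.0 pbw of glass.
Oxide-by-oxide targets in 250.0 pbw glaze:
  Li2O: 4.973% × 250.0 = 12.43 pbw
  Al2O3: 1.968% × 250.0 = 4.920 pbw
  SiO2: 93.06% × 250.0 = 232.6 pbw
Checking each oxide sum with the batch weights as given, against the basis in use (sums match the target masses modulo rounding of the values):
  Li2O: 30.88·0.4026 = 12.43 pbw (target 12.43 pbw)
  Al2O3: 233.8·0.003000 + 6.457·0.6533 = 4.920 pbw (target 4.920 pbw)
  SiO2: 233.8·0.9950 = 232.6 pbw (target 232.6 pbw)
Glass mass check: the batch minus its LOI: 250.0 pbw (targets for the oxides total 250.0 pbw; with the basis standing at 250.0 pbw — gaps are rounding artifacts).
Whole-batch sum: Σ batch = 271.1 pbw; the LOI term Σ batch·LOI equals 21.15 pbw; glass ÷ batch gives a yield of 92.20%.

Revised batch per 250.0 pbw glaze:
  Li2CO3: 30.88 pbw
  Quartz sand: 233.8 pbw
  ATH: 6.457 pbw
Total batch = 271.1 pbw; LOI loss = 21.15 pbw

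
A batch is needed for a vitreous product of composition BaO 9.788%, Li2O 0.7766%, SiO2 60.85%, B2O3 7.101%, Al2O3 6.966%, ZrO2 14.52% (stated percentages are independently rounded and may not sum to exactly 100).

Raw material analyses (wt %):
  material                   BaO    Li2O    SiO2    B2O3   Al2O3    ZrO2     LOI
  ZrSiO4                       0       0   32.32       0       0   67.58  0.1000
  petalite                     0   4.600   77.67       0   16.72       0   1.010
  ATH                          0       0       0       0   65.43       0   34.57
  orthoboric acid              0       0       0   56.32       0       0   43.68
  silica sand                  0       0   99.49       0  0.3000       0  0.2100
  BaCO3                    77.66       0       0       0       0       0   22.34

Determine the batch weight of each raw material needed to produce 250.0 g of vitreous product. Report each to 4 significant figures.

Intermediates are displayed (rounded to four significant digits) between the steps — each numeric step keeps full precision at all times. Every reported result is rounded a single time; derived quantities (glass mass, ignition loss, totals, the six compositions, yield) are carried at full precision starting from the weights for 250.0 g of glass as they appear in question or answer.
The oxide mass targets at 250.0 g vitreous product:
  BaO: 9.788% × 250.0 = 24.47 g
  Li2O: 0.7766% × 250.0 = 1.941 g
  SiO2: 60.85% × 250.0 = 152.1 g
  B2O3: 7.101% × 250.0 = 17.75 g
  Al2O3: 6.966% × 250.0 = 17.42 g
  ZrO2: 14.52% × 250.0 = 36.30 g
Checking each oxide sum on the weights just shown, versus the basis set out (summed amounts equal target values within answer rounding):
  BaO: 31.51·0.7766 = 24.47 g (target 24.47 g)
  Li2O: 42.21·0.04600 = 1.942 g (target 1.941 g)
  SiO2: 53.71·0.3232 + 42.21·0.7767 + 102.5·0.9949 = 152.1 g (target 152.1 g)
  B2O3: 31.52·0.5632 = 17.75 g (target 17.75 g)
  Al2O3: 42.21·0.1672 + 15.36·0.6543 + 102.5·0.003000 = 17.42 g (target 17.42 g)
  ZrO2: 53.71·0.6758 = 36.30 g (target 36.30 g)
Glass-mass closure: total charge less LOI = 250.0 g (the Σ of target masses is 250.0 g; versus the stated basis of 250.0 g — any gap is answer rounding).
Batch grand total — Σ batch = 276.8 g; ignition loss, Σ(batch × LOI) = 26.81 g; the yield ratio, glass ÷ batch: 90.31%.

Batch per 250.0 g vitreous product:
  ZrSiO4: 53.71 g
  petalite: 42.21 g
  ATH: 15.36 g
  orthoboric acid: 31.52 g
  silica sand: 102.5 g
  BaCO3: 31.51 g
Total batch = 276.8 g; LOI loss = 26.81 g; yield = 90.31%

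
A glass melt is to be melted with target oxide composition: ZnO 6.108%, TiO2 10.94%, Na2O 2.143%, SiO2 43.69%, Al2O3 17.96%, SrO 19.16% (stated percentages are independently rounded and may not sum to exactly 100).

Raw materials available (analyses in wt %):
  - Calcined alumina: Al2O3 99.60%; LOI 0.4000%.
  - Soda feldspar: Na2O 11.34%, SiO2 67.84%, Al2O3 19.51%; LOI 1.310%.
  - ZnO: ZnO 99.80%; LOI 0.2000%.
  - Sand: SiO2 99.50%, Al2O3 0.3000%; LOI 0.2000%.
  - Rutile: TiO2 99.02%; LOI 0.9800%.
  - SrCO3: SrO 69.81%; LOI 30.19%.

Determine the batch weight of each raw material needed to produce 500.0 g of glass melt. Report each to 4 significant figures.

Batch per 500.0 g glass melt:
  Calcined alumina: 71.18 g
  Soda feldspar: 94.49 g
  ZnO: 30.60 g
  Sand: 155.1 g
  Rutile: 55.24 g
  SrCO3: 137.2 g
Total batch = 543.8 g; LOI loss = 43.86 g; yield = 91.94%

Working values are printed, rounded to four significant digits, within the worked lines; every computation runs at full precision from first step to last. A single rounding produces each reported figure; derived quantities, which include yield, ignition loss, glass mass, the totals, the six compositions, are re-derived at exact precision, as given in problem or answer, starting from the weights at 500.0 g of glass.
Oxide-by-oxide targets in 500.0 g glass melt:
  ZnO: 6.108% × 500.0 = 30.54 g
  TiO2: 10.94% × 500.0 = 54.70 g
  Na2O: 2.143% × 500.0 = 10.72 g
  SiO2: 43.69% × 500.0 = 218.4 g
  Al2O3: 17.96% × 500.0 = 89.80 g
  SrO: 19.16% × 500.0 = 95.80 g
Sums-versus-targets review working from each reported weight, at the basis given (delivered sums recover each target exact up to rounding of places):
  ZnO: 30.60·0.9980 = 30.54 g (target 30.54 g)
  TiO2: 55.24·0.9902 = 54.70 g (target 54.70 g)
  Na2O: 94.49·0.1134 = 10.72 g (target 10.72 g)
  SiO2: 94.49·0.6784 + 155.1·0.9950 = 218.4 g (target 218.4 g)
  Al2O3: 71.18·0.9960 + 94.49·0.1951 + 155.1·0.003000 = 89.80 g (target 89.80 g)
  SrO: 137.2·0.6981 = 95.78 g (target 95.80 g)
The glass-mass cross-check: total charge less LOI = 500.0 g (the targets, summed, come to 500.0 g; with the basis standing at 500.0 g — deltas are rounding alone).
Batch grand total — Σ batch = 543.8 g; loss to ignition Σ batch·LOI = 43.86 g; the yield ratio, glass ÷ batch: 91.94%.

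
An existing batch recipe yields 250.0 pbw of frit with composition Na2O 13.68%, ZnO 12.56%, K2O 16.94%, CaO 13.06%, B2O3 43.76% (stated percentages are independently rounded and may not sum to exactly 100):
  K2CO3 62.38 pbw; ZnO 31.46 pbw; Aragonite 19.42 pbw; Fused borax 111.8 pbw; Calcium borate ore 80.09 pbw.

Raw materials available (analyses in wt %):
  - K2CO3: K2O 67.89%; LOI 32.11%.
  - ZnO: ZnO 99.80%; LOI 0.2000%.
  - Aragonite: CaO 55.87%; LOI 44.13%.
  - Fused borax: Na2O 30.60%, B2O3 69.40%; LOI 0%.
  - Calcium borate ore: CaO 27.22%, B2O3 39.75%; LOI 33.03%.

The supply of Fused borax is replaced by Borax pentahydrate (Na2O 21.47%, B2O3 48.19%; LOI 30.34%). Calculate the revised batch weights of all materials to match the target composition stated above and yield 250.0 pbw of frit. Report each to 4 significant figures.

Intermediates appear rounded to four significant figures between the steps — each numeric step maintains exact precision at each step — every reported value undergoes a single rounding; the derived quantities (the five compositions, ignition loss, the totals, the yield, net glass mass) are re-derived in exact precision from the weighed amounts per 250.0 pbw of glass as set out in the problem or answer text.
Oxide-by-oxide targets in 250.0 pbw frit:
  Na2O: 13.68% × 250.0 = 34.20 pbw
  ZnO: 12.56% × 250.0 = 31.40 pbw
  K2O: 16.94% × 250.0 = 42.35 pbw
  CaO: 13.06% × 250.0 = 32.65 pbw
  B2O3: 43.76% × 250.0 = 109.4 pbw
Sums-versus-targets review using the reported weights, versus the basis set out (sums match the target masses net of answer rounding effects):
  Na2O: 159.3·0.2147 = 34.20 pbw (target 34.20 pbw)
  ZnO: 31.46·0.9980 = 31.40 pbw (target 31.40 pbw)
  K2O: 62.38·0.6789 = 42.35 pbw (target 42.35 pbw)
  CaO: 18.44·0.5587 + 82.11·0.2722 = 32.65 pbw (target 32.65 pbw)
  B2O3: 159.3·0.4819 + 82.11·0.3975 = 109.4 pbw (target 109.4 pbw)
Glass mass check: batch Σ − ignition loss = 250.0 pbw (the Σ of target masses is 250.0 pbw; stated basis 250.0 pbw — deltas are rounding alone).
Adding the batch up: Σ batch = 353.7 pbw; LOI removed, Σ of batch·LOI: 103.7 pbw; yield = glass ÷ total batch = 70.69%.

Revised batch per 250.0 pbw frit:
  K2CO3: 62.38 pbw
  ZnO: 31.46 pbw
  Aragonite: 18.44 pbw
  Borax pentahydrate: 159.3 pbw
  Calcium borate ore: 82.11 pbw
Total batch = 353.7 pbw; LOI loss = 103.7 pbw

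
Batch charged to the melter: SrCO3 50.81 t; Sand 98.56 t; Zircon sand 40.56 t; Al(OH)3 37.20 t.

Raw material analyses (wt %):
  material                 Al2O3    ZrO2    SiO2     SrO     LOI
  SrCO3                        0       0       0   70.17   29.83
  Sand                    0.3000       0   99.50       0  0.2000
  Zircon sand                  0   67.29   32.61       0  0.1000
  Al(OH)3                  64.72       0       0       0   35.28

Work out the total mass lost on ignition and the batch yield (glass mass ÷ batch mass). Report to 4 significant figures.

Intermediates are displayed with 4-significant-digit rounding in the printout; all arithmetic runs at exact precision at every stage. Each reported number takes exactly one rounding — derived quantities (totals, the four compositions, yield, LOI, glass mass) are computed from the batch weights at 198.6 t of glass at full float precision, exactly as printed in either problem or answer.
Material-by-material LOI:
  SrCO3: 50.81 × 0.2983 = 15.16 t
  Sand: 98.56 × 0.002000 = 0.1971 t
  Zircon sand: 40.56 × 0.001000 = 0.04056 t
  Al(OH)3: 37.20 × 0.3528 = 13.12 t
Total LOI = 28.52 t
Glass = batch − LOI = 227.1 − 28.52 = 198.6 t

LOI loss = 28.52 t; glass = 198.6 t; yield = 87.44%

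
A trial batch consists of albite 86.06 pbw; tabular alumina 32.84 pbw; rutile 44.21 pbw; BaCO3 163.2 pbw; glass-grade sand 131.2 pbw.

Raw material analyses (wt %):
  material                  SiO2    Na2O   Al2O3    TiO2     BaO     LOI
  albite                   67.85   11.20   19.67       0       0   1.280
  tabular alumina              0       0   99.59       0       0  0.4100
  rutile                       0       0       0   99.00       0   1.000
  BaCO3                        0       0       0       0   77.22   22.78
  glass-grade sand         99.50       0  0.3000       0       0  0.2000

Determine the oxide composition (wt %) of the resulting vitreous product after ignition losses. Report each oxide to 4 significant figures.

Glass mass = 418.4 pbw (batch 457.5 − LOI 39.12).
Composition: SiO2 45.16%, Na2O 2.304%, Al2O3 11.96%, TiO2 10.46%, BaO 30.12%

In-progress results appear, rounded to 4 significant figures, alongside each step — all arithmetic carries exact precision throughout; each reported number receives exactly one rounding. The derived quantities, which include glass mass, yield, five oxide percentages, the totals, LOI, are rebuilt in full precision, as written in the problem or the answer, from the weighed amounts on 418.4 pbw of glass.
Delivered oxide masses:
  SiO2: 86.06·0.6785 + 131.2·0.9950 = 188.9 pbw
  Na2O: 86.06·0.1120 = 9.639 pbw
  Al2O3: 86.06·0.1967 + 32.84·0.9959 + 131.2·0.003000 = 50.03 pbw
  TiO2: 44.21·0.9900 = 43.77 pbw
  BaO: 163.2·0.7722 = 126.0 pbw
LOI: 86.06·0.01280 + 32.84·0.004100 + 44.21·0.01000 + 163.2·0.2278 + 131.2·0.002000 = 39.12 pbw
Glass = total batch minus LOI = 457.5 − 39.12 = 418.4 pbw (= Σ oxide masses)
percent share: oxide ÷ glass, ×100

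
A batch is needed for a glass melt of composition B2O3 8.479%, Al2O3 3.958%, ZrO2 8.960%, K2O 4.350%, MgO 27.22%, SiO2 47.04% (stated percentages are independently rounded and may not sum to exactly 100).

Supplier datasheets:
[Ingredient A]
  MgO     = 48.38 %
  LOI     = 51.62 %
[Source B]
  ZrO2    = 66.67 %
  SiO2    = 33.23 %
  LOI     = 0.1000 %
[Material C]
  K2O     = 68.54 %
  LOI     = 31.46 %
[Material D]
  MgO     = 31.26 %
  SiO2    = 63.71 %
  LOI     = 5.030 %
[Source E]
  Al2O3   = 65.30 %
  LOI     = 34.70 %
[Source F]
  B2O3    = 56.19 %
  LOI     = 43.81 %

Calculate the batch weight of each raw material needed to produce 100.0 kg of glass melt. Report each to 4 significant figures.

Batch per 100.0 kg glass melt:
  Ingredient A: 13.09 kg
  Source B: 13.44 kg
  Material C: 6.347 kg
  Material D: 66.82 kg
  Source E: 6.061 kg
  Source F: 15.09 kg
Total batch = 120.8 kg; LOI loss = 20.84 kg; yield = 82.75%

All internal work runs at full precision in all steps. Rounding to 4 significant figures governs every in-between result as displayed. Exactly one rounding lands on every reported value — the derived quantities (the yield, net glass mass, LOI, the totals, the six compositions) are rebuilt in exact precision using the weight values on 100.0 kg of glass as written in the problem or the answer.
Per-oxide target masses for 100.0 kg glass melt:
  B2O3: 8.479% × 100.0 = 8.479 kg
  Al2O3: 3.958% × 100.0 = 3.958 kg
  ZrO2: 8.960% × 100.0 = 8.960 kg
  K2O: 4.350% × 100.0 = 4.350 kg
  MgO: 27.22% × 100.0 = 27.22 kg
  SiO2: 47.04% × 100.0 = 47.04 kg
A balance pass over the oxides, working from each reported weight, against the basis in use (oxide sums agree with the targets net of answer rounding effects):
  B2O3: 15.09·0.5619 = 8.479 kg (target 8.479 kg)
  Al2O3: 6.061·0.6530 = 3.958 kg (target 3.958 kg)
  ZrO2: 13.44·0.6667 = 8.960 kg (target 8.960 kg)
  K2O: 6.347·0.6854 = 4.350 kg (target 4.350 kg)
  MgO: 13.09·0.4838 + 66.82·0.3126 = 27.22 kg (target 27.22 kg)
  SiO2: 13.44·0.3323 + 66.82·0.6371 = 47.04 kg (target 47.04 kg)
Glass-mass bookkeeping: total batch − LOI = 100.0 kg (the targets, summed, come to 100.0 kg; versus the stated basis of 100.0 kg — rounding explains the deltas).
Summing the batch: Σ batch = 120.8 kg; LOI loss = Σ batch·LOI = 20.84 kg; the yield ratio, glass ÷ batch: 82.75%.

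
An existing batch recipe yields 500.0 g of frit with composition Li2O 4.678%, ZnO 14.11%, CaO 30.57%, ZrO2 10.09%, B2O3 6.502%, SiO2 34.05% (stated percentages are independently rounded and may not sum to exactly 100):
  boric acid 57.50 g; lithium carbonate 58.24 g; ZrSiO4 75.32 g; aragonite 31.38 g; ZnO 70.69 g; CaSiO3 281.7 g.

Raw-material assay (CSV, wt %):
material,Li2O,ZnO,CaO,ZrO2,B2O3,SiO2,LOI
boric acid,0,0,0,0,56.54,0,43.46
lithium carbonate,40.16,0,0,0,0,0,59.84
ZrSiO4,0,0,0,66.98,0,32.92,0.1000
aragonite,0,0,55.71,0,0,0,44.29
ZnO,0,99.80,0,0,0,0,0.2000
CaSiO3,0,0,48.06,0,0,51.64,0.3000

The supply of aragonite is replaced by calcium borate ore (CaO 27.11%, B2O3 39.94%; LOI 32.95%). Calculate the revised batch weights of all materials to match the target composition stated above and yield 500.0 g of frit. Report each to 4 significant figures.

Revised batch per 500.0 g frit:
  boric acid: 11.95 g
  lithium carbonate: 58.24 g
  ZrSiO4: 75.32 g
  calcium borate ore: 64.48 g
  ZnO: 70.69 g
  CaSiO3: 281.7 g
Total batch = 562.4 g; LOI loss = 62.35 g

The intermediate values appear rounded to four significant digits across the worked steps — each numeric step holds exact precision from start to finish; each reported figure is rounded a single time; all derived quantities are computed in exact precision (totals, the six compositions, net glass mass, the yield, ignition loss) from the weighed amounts on 500.0 g of glass as they appear in question or answer.
Target oxide masses per 500.0 g frit:
  Li2O: 4.678% × 500.0 = 23.39 g
  ZnO: 14.11% × 500.0 = 70.55 g
  CaO: 30.57% × 500.0 = 152.8 g
  ZrO2: 10.09% × 500.0 = 50.45 g
  B2O3: 6.502% × 500.0 = 32.51 g
  SiO2: 34.05% × 500.0 = 170.2 g
Oxide-by-oxide audit using the reported weights, per the basis as stated (sums match the target masses inside rounding margins):
  Li2O: 58.24·0.4016 = 23.39 g (target 23.39 g)
  ZnO: 70.69·0.9980 = 70.55 g (target 70.55 g)
  CaO: 64.48·0.2711 + 281.7·0.4806 = 152.9 g (target 152.8 g)
  ZrO2: 75.32·0.6698 = 50.45 g (target 50.45 g)
  B2O3: 11.95·0.5654 + 64.48·0.3994 = 32.51 g (target 32.51 g)
  SiO2: 75.32·0.3292 + 281.7·0.5164 = 170.3 g (target 170.2 g)
Mass balance on the glass: total charge less LOI = 500.0 g (summing oxide targets gives 500.0 g; against the stated basis, 500.0 g — differing by rounding only).
Total batch = Σ batch = 562.4 g; the LOI term Σ batch·LOI equals 62.35 g; the yield ratio, glass ÷ batch: 88.91%.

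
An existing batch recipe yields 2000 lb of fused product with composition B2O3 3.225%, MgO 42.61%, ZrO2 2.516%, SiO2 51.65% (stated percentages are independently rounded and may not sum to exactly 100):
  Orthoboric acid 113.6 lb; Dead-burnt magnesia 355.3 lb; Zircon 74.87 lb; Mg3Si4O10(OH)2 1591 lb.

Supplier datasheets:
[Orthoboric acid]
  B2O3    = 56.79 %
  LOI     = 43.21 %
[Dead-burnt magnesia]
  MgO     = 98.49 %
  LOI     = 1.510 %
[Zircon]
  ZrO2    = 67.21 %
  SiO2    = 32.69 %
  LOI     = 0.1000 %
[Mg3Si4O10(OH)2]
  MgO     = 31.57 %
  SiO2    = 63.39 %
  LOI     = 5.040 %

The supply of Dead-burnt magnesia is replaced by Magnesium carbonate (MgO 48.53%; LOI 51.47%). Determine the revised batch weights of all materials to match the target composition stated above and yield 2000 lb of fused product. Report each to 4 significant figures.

All arithmetic keeps full precision in all steps — the intermediate values are printed (rounded to 4 significant digits) on the page; each reported value takes a single rounding. All derived quantities, which include glass mass, ignition loss, yield, the totals, the four compositions, are recomputed in full precision, as they appear in question or answer, using the weight values at 2000 lb of glass.
Oxide mass targets, per 2000 lb fused product:
  B2O3: 3.225% × 2000 = 64.50 lb
  MgO: 42.61% × 2000 = 852.2 lb
  ZrO2: 2.516% × 2000 = 50.32 lb
  SiO2: 51.65% × 2000 = 1033 lb
Per-oxide balance check from the weights as reported, for the quoted basis mass (delivered sums recover each target given rounding of the digits):
  B2O3: 113.6·0.5679 = 64.51 lb (target 64.50 lb)
  MgO: 721.1·0.4853 + 1591·0.3157 = 852.2 lb (target 852.2 lb)
  ZrO2: 74.87·0.6721 = 50.32 lb (target 50.32 lb)
  SiO2: 74.87·0.3269 + 1591·0.6339 = 1033 lb (target 1033 lb)
Glass-mass bookkeeping: whole batch net of LOI = 2000 lb (targets for the oxides total 2000 lb; the stated basis being 2000 lb — a pure rounding effect).
Adding the batch up: Σ batch = 2501 lb; loss to ignition Σ batch·LOI = 500.5 lb; the yield ratio, glass ÷ batch: 79.98%.

Revised batch per 2000 lb fused product:
  Orthoboric acid: 113.6 lb
  Magnesium carbonate: 721.1 lb
  Zircon: 74.87 lb
  Mg3Si4O10(OH)2: 1591 lb
Total batch = 2501 lb; LOI loss = 500.5 lb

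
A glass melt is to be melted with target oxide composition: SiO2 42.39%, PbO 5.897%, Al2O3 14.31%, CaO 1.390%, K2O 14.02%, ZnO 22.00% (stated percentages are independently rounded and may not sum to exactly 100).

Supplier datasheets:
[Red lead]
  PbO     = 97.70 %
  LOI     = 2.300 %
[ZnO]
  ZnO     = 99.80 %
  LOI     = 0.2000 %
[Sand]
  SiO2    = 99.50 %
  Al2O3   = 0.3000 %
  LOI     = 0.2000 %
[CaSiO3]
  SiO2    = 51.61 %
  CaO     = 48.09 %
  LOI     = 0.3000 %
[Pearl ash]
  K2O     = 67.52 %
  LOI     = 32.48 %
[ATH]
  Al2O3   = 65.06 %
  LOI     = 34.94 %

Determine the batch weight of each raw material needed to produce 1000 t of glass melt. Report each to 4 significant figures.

Batch per 1000 t glass melt:
  Red lead: 60.36 t
  ZnO: 220.4 t
  Sand: 411.0 t
  CaSiO3: 28.90 t
  Pearl ash: 207.6 t
  ATH: 218.1 t
Total batch = 1146 t; LOI loss = 146.4 t; yield = 87.23%

Values along the way are printed, rounded to 4 significant figures, between the steps. The working math holds full float precision through the solve; each reported result sees exactly one rounding; all derived quantities, including net glass mass, totals, the six compositions, the yield, ignition loss, are re-derived starting from the weights at 1000 t of glass in full float precision precisely as stated by the problem or answer text.
Target oxide masses per 1000 t glass melt:
  SiO2: 42.39% × 1000 = 423.9 t
  PbO: 5.897% × 1000 = 58.97 t
  Al2O3: 14.31% × 1000 = 143.1 t
  CaO: 1.390% × 1000 = 13.90 t
  K2O: 14.02% × 1000 = 140.2 t
  ZnO: 22.00% × 1000 = 220.0 t
Oxide-by-oxide audit from the weights as reported, under the basis named above (sums match the target masses up to rounding of the answer):
  SiO2: 411.0·0.9950 + 28.90·0.5161 = 423.9 t (target 423.9 t)
  PbO: 60.36·0.9770 = 58.97 t (target 58.97 t)
  Al2O3: 411.0·0.003000 + 218.1·0.6506 = 143.1 t (target 143.1 t)
  CaO: 28.90·0.4809 = 13.90 t (target 13.90 t)
  K2O: 207.6·0.6752 = 140.2 t (target 140.2 t)
  ZnO: 220.4·0.9980 = 220.0 t (target 220.0 t)
Glass-mass bookkeeping: whole batch net of LOI = 1000 t (the targets, summed, come to 1000 t; basis as stated: 1000 t — any gap is answer rounding).
Batch total: Σ batch = 1146 t; LOI removed, Σ of batch·LOI: 146.4 t; yield: glass divided by total = 87.23%.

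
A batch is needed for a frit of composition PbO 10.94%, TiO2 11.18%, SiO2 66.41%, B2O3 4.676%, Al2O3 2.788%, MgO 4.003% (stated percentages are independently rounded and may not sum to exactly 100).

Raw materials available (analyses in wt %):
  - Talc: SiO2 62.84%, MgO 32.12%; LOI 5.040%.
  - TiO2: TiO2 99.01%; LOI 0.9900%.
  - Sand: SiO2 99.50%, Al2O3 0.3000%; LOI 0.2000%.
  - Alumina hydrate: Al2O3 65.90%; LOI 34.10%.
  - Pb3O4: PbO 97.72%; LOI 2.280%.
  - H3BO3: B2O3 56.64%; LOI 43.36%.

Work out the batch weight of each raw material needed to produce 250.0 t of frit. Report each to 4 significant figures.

Batch per 250.0 t frit:
  Talc: 31.16 t
  TiO2: 28.23 t
  Sand: 147.2 t
  Alumina hydrate: 9.907 t
  Pb3O4: 27.99 t
  H3BO3: 20.64 t
Total batch = 265.1 t; LOI loss = 15.11 t; yield = 94.30%

Working values are displayed with 4-significant-figure rounding at each printed step. The whole derivation holds full float precision end to end — exactly one rounding goes into every reported figure; derived quantities, which include six oxide percentages, LOI, net glass mass, yield, the totals, are re-derived at exact precision, exactly as shown in problem or answer, starting from the weights on 250.0 t of glass.
Oxide mass targets, per 250.0 t frit:
  PbO: 10.94% × 250.0 = 27.35 t
  TiO2: 11.18% × 250.0 = 27.95 t
  SiO2: 66.41% × 250.0 = 166.0 t
  B2O3: 4.676% × 250.0 = 11.69 t
  Al2O3: 2.788% × 250.0 = 6.970 t
  MgO: 4.003% × 250.0 = 10.01 t
Balance tally, oxide-wise, given the weights on record, relative to the basis at hand (target by target, the sums agree exact up to rounding of places):
  PbO: 27.99·0.9772 = 27.35 t (target 27.35 t)
  TiO2: 28.23·0.9901 = 27.95 t (target 27.95 t)
  SiO2: 31.16·0.6284 + 147.2·0.9950 = 166.0 t (target 166.0 t)
  B2O3: 20.64·0.5664 = 11.69 t (target 11.69 t)
  Al2O3: 147.2·0.003000 + 9.907·0.6590 = 6.970 t (target 6.970 t)
  MgO: 31.16·0.3212 = 10.01 t (target 10.01 t)
Glass mass check: the batch minus its LOI: 250.0 t (the targets, summed, come to 250.0 t; versus the stated basis of 250.0 t — a pure rounding effect).
Batch total: Σ batch = 265.1 t; LOI loss = Σ batch·LOI = 15.11 t; yield: glass divided by total = 94.30%.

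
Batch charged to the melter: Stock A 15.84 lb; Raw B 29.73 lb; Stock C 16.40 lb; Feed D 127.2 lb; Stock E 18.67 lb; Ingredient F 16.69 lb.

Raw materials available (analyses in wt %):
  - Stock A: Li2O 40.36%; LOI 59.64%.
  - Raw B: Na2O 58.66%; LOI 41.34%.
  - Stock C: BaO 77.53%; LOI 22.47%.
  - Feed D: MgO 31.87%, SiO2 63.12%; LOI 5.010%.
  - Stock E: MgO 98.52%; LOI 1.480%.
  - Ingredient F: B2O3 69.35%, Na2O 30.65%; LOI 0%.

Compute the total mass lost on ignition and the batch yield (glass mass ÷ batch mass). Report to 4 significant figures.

Full precision is held through the solve — the intermediate values are printed rounded off to 4 significant digits across the worked steps — a single rounding produces every reported result — derived quantities (totals, the yield, glass mass, the six compositions, LOI) are recomputed starting from the weights on 192.5 lb of glass in exact precision as given in the question or the answer.
Loss on ignition, line by line:
  Stock A: 15.84 × 0.5964 = 9.447 lb
  Raw B: 29.73 × 0.4134 = 12.29 lb
  Stock C: 16.40 × 0.2247 = 3.685 lb
  Feed D: 127.2 × 0.05010 = 6.373 lb
  Stock E: 18.67 × 0.01480 = 0.2763 lb
  Ingredient F: 16.69 × 0 = 0 lb
Total LOI = 32.07 lb
Glass = batch − LOI = 224.5 − 32.07 = 192.5 lb

LOI loss = 32.07 lb; glass = 192.5 lb; yield = 85.72%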